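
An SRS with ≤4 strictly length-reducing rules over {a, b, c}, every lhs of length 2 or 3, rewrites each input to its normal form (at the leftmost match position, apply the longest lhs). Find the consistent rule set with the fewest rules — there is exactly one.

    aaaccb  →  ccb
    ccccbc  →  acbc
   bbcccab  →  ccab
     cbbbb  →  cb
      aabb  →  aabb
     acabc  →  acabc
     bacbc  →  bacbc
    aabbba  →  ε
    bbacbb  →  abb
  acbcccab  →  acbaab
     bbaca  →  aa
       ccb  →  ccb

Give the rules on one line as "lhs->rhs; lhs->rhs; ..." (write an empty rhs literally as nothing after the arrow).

  | aaaccb => ccb
  | ccccbc => acbc
  | bbcccab => bbaab => ccab
  | cbbbb => cb

aaa->; bba->cc; bbb->; ccc->a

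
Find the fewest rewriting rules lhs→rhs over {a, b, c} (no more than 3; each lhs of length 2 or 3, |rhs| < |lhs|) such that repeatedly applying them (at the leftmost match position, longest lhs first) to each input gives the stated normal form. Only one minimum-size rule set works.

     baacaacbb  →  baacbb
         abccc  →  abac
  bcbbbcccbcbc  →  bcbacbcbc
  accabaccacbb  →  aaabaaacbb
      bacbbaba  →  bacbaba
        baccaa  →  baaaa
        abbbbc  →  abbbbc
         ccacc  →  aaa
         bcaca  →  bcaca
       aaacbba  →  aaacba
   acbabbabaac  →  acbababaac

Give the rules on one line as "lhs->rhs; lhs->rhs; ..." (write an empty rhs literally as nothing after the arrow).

  | baacaacbb => baacbb
  | abccc => abac
  | bcbbbcccbcbc => bcbbbacbcbc => bcbbacbcbc => bcbacbcbc
  | accabaccacbb => aaabaccacbb => aaabaaacbb

bba->ba; caa->; cc->a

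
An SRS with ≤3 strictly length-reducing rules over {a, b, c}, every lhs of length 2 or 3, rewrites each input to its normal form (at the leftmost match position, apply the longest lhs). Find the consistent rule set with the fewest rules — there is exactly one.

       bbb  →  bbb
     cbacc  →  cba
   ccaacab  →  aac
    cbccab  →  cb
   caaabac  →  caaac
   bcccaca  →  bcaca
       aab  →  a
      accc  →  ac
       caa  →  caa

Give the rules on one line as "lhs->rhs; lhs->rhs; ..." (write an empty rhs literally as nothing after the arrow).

  | bbb
  | cbacc => cba
  | ccaacab => aacab => aac
  | cbccab => cbab => cb

ab->; cc->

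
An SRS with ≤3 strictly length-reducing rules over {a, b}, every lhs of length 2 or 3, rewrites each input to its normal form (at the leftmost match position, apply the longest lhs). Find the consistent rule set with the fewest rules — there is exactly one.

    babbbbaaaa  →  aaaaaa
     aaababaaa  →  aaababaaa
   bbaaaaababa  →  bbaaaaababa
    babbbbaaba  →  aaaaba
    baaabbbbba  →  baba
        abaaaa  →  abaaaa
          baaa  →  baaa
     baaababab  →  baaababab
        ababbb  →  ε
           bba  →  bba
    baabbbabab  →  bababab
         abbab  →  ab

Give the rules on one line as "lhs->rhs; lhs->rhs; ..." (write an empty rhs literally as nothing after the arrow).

abb->; bbb->aa

  | babbbbaaaa => bbbaaaa => aaaaaa
  | aaababaaa
  | bbaaaaababa
  | babbbbaaba => bbbaaba => aaaaba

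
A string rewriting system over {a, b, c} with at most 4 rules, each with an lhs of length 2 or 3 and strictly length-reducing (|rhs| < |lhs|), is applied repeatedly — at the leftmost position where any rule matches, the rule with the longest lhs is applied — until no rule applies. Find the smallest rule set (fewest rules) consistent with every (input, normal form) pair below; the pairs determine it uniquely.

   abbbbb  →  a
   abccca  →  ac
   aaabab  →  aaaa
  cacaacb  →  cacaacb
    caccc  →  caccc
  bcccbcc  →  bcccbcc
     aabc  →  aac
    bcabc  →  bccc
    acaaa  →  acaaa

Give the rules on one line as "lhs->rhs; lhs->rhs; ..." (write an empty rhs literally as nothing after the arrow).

  | abbbbb => abbbb => abbb => abb => ab => a
  | abccca => accca => ac
  | aaabab => aaaab => aaaa
  | cacaacb

ab->a; cab->cc; cca->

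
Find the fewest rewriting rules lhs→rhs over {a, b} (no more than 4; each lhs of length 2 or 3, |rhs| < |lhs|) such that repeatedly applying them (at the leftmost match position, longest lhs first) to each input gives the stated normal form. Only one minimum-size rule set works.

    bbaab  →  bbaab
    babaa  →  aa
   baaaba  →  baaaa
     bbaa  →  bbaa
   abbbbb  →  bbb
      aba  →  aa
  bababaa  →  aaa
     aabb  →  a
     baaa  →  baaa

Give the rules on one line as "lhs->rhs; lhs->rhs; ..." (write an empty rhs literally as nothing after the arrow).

aba->aa; abb->; bab->

  | bbaab
  | babaa => aa
  | baaaba => baaaa
  | bbaa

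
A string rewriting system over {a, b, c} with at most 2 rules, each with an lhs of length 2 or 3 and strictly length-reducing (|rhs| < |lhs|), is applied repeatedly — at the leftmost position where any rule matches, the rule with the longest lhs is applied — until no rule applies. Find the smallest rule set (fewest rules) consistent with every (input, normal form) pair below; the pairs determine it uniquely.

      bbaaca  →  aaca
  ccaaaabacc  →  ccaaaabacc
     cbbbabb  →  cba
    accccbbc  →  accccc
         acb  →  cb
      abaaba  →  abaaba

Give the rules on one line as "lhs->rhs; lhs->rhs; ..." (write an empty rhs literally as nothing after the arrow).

acb->cb; bb->

  | bbaaca => aaca
  | ccaaaabacc
  | cbbbabb => cbabb => cba
  | accccbbc => accccc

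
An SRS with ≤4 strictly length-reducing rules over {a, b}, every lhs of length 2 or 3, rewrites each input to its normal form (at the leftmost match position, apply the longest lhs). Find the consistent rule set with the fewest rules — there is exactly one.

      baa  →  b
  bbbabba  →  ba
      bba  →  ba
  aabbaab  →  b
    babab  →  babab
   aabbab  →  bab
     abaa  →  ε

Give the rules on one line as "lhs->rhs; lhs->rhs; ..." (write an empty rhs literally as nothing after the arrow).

aa->b; abb->; bb->b

  | baa => bb => b
  | bbbabba => bbabba => babba => ba
  | bba => ba
  | aabbaab => bbbaab => bbaab => baab => bbb => bb => b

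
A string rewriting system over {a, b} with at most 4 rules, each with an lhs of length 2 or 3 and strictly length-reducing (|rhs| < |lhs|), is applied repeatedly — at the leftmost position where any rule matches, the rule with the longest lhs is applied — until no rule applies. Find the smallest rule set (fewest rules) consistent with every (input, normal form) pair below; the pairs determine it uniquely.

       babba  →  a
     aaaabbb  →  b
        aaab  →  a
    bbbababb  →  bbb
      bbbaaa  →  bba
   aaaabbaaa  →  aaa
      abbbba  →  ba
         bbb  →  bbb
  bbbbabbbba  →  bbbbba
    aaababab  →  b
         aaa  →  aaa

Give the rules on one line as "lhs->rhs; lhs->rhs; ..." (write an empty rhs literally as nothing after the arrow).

  | babba => baaa => a
  | aaaabbb => aabb => b
  | aaab => a
  | bbbababb => bbbbabb => bbbbaa => bbb

aab->; ab->b; abb->aa; baa->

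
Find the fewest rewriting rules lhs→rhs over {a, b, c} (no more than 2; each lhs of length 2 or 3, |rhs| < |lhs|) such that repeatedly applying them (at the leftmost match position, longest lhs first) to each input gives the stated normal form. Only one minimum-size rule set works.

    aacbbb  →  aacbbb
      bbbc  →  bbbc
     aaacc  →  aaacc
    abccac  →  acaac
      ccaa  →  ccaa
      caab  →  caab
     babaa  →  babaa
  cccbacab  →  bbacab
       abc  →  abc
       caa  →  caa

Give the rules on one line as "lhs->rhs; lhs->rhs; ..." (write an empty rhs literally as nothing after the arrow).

bcc->ca; ccc->b

  | aacbbb
  | bbbc
  | aaacc
  | abccac => acaac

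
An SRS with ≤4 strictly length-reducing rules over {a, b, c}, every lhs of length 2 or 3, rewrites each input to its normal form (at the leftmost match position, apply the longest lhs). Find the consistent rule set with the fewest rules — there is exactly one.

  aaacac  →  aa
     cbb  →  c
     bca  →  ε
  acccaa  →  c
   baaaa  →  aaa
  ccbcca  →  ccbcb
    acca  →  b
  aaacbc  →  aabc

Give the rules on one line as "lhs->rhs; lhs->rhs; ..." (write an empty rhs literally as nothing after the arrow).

  | aaacac => aaac => aa
  | cbb => c
  | bca => bb => ε
  | acccaa => ccaa => cba => c

ac->; ba->; bb->; ca->b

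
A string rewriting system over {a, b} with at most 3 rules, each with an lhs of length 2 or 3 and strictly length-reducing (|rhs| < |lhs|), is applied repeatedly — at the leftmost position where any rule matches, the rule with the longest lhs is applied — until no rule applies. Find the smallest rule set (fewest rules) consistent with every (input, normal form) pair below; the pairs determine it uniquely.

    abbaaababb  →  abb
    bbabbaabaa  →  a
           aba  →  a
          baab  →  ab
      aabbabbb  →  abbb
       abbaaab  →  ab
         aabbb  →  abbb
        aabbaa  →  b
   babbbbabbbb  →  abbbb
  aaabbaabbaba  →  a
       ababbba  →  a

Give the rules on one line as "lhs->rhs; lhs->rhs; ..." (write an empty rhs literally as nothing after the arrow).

aa->a; aaa->b; ba->a

  | abbaaababb => abaaababb => aaaababb => bababb => ababb => aabb => abb
  | bbabbaabaa => babbaabaa => abbaabaa => abaabaa => aaabaa => bbaa => baa => aa => a
  | aba => aa => a
  | baab => aab => ab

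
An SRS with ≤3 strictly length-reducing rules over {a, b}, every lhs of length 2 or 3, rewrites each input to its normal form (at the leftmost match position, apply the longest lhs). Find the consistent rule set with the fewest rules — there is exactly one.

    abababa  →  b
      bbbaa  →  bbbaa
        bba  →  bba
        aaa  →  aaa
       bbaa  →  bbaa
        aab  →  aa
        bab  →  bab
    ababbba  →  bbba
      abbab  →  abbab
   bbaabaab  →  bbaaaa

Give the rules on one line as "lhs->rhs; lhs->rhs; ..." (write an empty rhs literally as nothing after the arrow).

aab->aa; aba->

  | abababa => baba => b
  | bbbaa
  | bba
  | aaa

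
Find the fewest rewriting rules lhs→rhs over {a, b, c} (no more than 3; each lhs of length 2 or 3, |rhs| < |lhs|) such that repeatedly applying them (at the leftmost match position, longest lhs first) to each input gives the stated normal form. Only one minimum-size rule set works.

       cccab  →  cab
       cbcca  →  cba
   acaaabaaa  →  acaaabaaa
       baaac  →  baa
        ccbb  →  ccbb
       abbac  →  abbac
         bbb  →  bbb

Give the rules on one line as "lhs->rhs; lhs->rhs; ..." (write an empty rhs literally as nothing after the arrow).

  | cccab => cab
  | cbcca => cba
  | acaaabaaa
  | baaac => baa

aac->a; cca->a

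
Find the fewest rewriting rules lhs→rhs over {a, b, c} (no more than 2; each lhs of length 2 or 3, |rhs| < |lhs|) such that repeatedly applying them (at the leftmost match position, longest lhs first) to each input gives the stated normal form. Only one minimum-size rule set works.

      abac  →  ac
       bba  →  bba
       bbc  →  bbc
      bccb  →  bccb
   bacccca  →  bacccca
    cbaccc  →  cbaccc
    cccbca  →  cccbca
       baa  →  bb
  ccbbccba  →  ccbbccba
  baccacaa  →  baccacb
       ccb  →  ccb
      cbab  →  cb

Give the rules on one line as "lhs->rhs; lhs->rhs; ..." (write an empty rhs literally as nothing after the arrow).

  | abac => ac
  | bba
  | bbc
  | bccb

aa->b; ab->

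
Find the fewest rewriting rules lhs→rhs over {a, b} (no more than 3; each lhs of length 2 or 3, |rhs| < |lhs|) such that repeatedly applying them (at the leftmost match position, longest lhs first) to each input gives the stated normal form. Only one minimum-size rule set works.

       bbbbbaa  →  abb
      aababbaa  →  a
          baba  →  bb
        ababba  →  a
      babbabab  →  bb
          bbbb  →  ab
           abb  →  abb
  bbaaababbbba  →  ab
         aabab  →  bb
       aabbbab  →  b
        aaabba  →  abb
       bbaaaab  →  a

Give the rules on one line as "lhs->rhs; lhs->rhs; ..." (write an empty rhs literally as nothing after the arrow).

  | bbbbbaa => abbaa => abba => abb
  | aababbaa => babbaa => bbbaa => aaa => a
  | baba => bba => bb
  | ababba => abbba => aaa => a

aa->; ba->b; bbb->a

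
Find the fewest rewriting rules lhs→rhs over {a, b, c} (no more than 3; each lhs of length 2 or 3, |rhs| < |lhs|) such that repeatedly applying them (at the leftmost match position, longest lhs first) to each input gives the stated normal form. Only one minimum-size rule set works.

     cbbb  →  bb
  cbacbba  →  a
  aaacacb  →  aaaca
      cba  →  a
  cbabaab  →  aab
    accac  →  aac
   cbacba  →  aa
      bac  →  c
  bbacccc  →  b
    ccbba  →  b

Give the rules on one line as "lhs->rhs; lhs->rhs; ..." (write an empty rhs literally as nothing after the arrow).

ba->; cb->; cc->

  | cbbb => bb
  | cbacbba => acbba => aba => a
  | aaacacb => aaaca
  | cba => a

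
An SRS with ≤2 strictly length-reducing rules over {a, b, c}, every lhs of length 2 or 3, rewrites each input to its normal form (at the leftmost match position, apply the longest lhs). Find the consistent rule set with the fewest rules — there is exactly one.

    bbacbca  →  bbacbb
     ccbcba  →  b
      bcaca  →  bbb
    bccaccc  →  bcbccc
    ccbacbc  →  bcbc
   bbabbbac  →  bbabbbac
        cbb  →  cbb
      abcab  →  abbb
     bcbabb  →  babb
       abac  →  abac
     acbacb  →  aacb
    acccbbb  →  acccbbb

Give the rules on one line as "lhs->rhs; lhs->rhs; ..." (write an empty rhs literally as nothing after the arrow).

  | bbacbca => bbacbb
  | ccbcba => ccba => ca => b
  | bcaca => bbca => bbb
  | bccaccc => bcbccc

ca->b; cba->a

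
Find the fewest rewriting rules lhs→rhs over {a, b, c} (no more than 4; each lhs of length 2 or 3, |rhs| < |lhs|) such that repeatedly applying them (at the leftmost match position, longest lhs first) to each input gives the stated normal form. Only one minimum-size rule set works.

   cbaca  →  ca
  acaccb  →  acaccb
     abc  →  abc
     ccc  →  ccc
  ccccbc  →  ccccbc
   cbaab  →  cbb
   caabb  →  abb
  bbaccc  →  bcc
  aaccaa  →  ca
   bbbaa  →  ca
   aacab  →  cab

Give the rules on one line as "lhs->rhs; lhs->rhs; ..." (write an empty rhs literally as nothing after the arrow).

  | cbaca => ca
  | acaccb
  | abc
  | ccc

aa->; bac->; bbb->cc; caa->a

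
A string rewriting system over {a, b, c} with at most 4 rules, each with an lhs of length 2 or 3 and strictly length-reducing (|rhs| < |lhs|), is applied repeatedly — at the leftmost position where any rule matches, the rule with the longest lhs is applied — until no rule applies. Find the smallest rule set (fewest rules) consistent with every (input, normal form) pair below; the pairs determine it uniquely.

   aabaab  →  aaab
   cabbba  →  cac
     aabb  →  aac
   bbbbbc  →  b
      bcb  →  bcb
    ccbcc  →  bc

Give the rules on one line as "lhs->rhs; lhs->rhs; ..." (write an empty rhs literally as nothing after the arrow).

  | aabaab => aaab
  | cabbba => cacba => cac
  | aabb => aac
  | bbbbbc => cbbbc => ccbc => bbc => cc => b

ba->; bb->c; cc->b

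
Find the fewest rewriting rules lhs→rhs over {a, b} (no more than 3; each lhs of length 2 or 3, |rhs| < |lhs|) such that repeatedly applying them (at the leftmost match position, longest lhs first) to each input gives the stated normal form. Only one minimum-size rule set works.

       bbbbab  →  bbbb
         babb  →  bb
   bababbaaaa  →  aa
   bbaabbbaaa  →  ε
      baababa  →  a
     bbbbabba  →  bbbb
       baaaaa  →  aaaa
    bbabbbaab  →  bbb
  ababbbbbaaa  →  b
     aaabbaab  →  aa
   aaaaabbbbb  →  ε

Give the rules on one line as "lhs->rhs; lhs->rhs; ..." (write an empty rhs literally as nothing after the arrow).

  | bbbbab => bbbb
  | babb => bb
  | bababbaaaa => babbaaaa => bbaaaa => baaa => aa
  | bbaabbbaaa => babbbaaa => bbbaaa => bbaa => ba => ε

ab->; ba->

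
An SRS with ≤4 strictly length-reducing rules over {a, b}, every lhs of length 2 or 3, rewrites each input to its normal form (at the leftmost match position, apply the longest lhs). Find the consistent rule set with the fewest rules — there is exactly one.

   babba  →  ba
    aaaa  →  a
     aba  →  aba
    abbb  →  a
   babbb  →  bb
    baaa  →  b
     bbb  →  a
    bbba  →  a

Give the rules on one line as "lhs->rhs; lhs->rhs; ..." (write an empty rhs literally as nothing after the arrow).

  | babba => ba
  | aaaa => a
  | aba
  | abbb => aa => a

aa->a; aaa->; bab->; bbb->a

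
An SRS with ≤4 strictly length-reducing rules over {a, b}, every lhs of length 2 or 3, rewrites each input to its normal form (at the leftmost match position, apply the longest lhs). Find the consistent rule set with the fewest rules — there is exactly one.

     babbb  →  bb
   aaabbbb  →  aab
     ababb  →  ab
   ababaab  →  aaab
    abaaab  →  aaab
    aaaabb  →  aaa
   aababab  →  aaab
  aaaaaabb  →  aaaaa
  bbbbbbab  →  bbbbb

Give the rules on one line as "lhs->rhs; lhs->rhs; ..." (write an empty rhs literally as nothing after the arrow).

abb->ba; ba->; bab->

  | babbb => bb
  | aaabbbb => aababb => aab
  | ababb => ab
  | ababaab => aaab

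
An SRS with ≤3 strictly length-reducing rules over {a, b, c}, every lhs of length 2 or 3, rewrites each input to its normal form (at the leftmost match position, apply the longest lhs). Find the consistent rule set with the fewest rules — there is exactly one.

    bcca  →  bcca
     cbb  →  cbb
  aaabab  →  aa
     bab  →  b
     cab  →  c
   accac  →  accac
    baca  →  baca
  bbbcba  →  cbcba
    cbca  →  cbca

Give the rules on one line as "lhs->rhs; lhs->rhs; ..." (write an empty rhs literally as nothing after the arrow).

ab->; bbb->cb

  | bcca
  | cbb
  | aaabab => aaab => aa
  | bab => b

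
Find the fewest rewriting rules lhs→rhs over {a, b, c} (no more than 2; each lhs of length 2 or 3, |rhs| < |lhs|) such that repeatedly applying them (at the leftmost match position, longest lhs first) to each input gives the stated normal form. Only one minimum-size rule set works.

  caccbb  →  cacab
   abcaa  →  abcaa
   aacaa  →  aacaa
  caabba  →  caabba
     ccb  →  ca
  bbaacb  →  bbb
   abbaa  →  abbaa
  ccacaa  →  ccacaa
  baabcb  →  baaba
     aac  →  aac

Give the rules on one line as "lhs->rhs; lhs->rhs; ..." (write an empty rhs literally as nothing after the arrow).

  | caccbb => cacab
  | abcaa
  | aacaa
  | caabba

aaa->b; cb->a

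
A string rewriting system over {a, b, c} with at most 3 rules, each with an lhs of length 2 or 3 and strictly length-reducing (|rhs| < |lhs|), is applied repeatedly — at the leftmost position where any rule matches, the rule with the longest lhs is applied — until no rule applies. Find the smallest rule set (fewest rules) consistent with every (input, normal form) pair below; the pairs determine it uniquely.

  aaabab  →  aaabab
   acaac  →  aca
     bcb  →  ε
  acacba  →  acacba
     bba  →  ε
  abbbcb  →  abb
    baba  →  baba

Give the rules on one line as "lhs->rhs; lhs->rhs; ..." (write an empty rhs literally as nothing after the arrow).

  | aaabab
  | acaac => aca
  | bcb => ε
  | acacba

aac->a; bba->; bcb->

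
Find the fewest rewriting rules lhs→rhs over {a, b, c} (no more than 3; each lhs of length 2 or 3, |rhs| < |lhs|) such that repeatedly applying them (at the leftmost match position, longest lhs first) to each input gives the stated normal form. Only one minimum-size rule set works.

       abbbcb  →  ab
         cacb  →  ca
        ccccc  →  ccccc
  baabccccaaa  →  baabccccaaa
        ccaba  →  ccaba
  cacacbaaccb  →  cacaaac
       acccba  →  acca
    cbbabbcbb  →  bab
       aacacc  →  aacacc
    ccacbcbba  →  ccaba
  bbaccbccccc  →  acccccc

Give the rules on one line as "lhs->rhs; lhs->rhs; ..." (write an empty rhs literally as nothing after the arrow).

bb->; cb->

  | abbbcb => abcb => ab
  | cacb => ca
  | ccccc
  | baabccccaaa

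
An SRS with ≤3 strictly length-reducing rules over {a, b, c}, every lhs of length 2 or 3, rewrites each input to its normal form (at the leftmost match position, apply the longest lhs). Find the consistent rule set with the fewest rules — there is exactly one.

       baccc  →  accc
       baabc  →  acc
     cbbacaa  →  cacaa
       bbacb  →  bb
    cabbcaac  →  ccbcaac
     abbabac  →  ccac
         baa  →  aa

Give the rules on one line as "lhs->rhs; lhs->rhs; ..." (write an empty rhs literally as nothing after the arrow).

ab->c; acb->bb; ba->a

  | baccc => accc
  | baabc => aabc => acc
  | cbbacaa => cbacaa => cacaa
  | bbacb => bacb => acb => bb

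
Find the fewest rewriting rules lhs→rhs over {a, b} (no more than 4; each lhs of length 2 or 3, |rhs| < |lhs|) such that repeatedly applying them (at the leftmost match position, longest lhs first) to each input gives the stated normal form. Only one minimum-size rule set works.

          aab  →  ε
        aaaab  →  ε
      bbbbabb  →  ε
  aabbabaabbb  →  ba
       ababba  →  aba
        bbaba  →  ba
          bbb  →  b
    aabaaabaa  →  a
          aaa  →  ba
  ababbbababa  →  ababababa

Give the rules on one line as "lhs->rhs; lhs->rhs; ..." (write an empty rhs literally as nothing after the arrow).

aa->b; baa->b; bb->; bba->

  | aab => bb => ε
  | aaaab => baab => bb => ε
  | bbbbabb => bbabb => bb => ε
  | aabbabaabbb => bbbabaabbb => babaabbb => babbbb => babb => ba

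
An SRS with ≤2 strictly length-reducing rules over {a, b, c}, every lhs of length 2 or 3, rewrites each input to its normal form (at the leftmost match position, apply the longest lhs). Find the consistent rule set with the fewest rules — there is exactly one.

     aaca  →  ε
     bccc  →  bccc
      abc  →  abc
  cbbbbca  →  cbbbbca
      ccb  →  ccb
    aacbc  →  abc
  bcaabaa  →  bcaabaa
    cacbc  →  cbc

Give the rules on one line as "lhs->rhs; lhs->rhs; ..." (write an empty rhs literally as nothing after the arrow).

  | aaca => ac => ε
  | bccc
  | abc
  | cbbbbca

ac->; aca->c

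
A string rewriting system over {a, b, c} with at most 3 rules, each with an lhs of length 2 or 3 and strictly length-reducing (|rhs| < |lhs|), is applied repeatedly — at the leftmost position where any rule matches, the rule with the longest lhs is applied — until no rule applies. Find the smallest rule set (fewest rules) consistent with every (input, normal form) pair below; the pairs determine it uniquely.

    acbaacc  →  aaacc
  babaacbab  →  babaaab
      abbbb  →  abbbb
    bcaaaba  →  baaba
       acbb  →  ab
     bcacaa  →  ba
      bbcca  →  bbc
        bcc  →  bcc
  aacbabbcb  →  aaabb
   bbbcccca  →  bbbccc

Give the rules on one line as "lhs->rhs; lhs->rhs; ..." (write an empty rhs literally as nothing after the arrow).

  | acbaacc => aaacc
  | babaacbab => babaaab
  | abbbb
  | bcaaaba => baaba

ca->; cb->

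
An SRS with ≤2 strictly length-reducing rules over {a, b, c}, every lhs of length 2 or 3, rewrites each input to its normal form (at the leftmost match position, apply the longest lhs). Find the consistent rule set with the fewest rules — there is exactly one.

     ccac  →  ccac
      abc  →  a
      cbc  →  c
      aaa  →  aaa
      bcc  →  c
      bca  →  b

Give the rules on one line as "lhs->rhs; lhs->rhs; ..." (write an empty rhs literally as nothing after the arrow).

bc->; bca->b

  | ccac
  | abc => a
  | cbc => c
  | aaa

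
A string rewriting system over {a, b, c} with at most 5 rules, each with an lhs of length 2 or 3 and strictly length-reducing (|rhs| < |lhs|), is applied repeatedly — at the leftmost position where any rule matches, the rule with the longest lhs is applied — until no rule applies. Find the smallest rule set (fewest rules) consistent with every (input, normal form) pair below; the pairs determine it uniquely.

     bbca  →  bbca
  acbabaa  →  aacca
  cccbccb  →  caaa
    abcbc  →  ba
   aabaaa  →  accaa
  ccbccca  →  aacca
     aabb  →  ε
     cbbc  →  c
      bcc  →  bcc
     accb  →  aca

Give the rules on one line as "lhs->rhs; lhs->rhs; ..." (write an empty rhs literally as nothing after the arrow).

  | bbca
  | acbabaa => aaabaa => aacca
  | cccbccb => ccbacb => caacb => caaa
  | abcbc => cbc => ba

ab->; aba->cc; cb->a; cbc->ba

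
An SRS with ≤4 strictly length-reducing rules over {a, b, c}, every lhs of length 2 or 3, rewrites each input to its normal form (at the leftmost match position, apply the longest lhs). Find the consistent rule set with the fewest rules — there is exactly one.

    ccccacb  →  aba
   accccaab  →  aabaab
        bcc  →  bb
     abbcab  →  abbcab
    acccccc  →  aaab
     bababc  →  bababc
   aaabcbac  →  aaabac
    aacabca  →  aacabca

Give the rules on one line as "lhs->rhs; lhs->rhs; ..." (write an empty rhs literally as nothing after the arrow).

cb->; cc->b; ccc->ac

  | ccccacb => accacb => abacb => aba
  | accccaab => aaccaab => aabaab
  | bcc => bb
  | abbcab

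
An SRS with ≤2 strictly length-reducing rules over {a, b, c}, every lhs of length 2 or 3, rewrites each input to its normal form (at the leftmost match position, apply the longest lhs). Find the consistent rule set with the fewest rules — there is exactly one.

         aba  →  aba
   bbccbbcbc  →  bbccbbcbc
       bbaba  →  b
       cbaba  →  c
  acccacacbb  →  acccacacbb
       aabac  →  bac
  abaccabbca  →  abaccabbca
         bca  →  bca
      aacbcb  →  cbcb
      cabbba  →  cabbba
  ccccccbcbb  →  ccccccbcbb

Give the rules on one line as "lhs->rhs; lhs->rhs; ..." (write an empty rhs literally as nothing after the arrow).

  | aba
  | bbccbbcbc
  | bbaba => baa => b
  | cbaba => caa => c

aa->; bab->a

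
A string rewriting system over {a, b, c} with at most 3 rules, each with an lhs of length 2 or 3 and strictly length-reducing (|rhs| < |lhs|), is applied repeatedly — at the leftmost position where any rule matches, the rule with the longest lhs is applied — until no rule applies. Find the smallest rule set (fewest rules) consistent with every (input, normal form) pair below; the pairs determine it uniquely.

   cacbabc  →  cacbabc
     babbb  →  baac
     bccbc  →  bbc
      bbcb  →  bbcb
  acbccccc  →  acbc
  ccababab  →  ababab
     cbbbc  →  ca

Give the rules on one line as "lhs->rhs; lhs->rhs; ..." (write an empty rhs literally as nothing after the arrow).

  | cacbabc
  | babbb => baac
  | bccbc => bbc
  | bbcb

bbb->ac; cc->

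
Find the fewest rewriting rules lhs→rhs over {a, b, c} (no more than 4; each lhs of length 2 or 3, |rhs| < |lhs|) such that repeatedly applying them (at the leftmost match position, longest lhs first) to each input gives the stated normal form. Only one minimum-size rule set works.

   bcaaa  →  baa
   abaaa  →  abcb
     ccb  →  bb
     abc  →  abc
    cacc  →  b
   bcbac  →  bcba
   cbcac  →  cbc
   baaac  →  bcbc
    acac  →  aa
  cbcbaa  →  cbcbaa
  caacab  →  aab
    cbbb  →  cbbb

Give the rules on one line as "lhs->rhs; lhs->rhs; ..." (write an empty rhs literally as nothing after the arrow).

aaa->cb; ac->a; ca->; cc->b

  | bcaaa => baa
  | abaaa => abcb
  | ccb => bb
  | abc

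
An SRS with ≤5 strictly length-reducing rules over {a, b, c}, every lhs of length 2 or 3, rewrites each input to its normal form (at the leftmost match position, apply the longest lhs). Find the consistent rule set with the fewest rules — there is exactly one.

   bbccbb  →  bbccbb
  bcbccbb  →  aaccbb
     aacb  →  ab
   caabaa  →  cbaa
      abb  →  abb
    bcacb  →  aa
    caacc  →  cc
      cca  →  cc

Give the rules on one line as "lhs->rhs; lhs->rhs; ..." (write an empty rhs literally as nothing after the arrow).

acb->b; bcb->aa; ca->c; cac->c

  | bbccbb
  | bcbccbb => aaccbb
  | aacb => ab
  | caabaa => cabaa => cbaa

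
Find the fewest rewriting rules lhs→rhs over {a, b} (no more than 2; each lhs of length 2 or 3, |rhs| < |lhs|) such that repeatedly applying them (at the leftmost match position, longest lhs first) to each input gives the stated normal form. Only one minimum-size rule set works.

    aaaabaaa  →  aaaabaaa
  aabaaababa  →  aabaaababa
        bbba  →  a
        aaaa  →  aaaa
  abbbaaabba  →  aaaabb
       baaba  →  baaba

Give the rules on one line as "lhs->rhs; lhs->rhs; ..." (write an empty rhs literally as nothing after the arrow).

bba->bb; bbb->

  | aaaabaaa
  | aabaaababa
  | bbba => a
  | aaaa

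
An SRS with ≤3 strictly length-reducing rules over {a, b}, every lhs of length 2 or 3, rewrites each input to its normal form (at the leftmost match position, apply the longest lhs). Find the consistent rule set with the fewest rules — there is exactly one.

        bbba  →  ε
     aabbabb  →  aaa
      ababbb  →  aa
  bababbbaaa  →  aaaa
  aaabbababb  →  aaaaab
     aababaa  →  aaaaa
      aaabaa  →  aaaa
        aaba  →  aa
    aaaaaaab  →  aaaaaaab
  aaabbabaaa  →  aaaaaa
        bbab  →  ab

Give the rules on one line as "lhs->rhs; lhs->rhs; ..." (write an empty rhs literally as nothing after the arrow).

  | bbba => ba => ε
  | aabbabb => aaabb => aaa
  | ababbb => aabb => aa
  | bababbbaaa => aabbbaaa => aabaaa => aaaa

ba->; bab->a; bb->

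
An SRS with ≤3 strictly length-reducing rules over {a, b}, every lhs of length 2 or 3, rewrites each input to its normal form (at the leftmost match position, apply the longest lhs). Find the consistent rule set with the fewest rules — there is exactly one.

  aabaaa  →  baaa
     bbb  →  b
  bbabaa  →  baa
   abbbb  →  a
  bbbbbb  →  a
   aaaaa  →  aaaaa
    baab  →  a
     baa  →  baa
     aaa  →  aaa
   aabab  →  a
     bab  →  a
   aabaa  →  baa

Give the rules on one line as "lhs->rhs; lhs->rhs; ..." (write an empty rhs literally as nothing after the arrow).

  | aabaaa => abaaa => baaa
  | bbb => ab => b
  | bbabaa => aabaa => abaa => baa
  | abbbb => bbbb => abb => bb => a

ab->b; bb->a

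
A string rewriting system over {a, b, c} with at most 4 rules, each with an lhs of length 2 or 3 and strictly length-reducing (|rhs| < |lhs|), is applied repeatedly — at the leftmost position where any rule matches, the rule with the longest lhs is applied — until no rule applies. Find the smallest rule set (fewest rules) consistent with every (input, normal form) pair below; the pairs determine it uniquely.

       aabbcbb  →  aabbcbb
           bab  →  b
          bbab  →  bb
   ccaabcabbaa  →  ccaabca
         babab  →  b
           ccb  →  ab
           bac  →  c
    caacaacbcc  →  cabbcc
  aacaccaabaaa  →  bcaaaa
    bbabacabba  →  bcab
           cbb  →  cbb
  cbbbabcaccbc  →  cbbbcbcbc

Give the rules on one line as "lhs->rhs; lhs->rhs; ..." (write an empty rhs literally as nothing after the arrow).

ac->b; ba->; ccb->ab

  | aabbcbb
  | bab => b
  | bbab => bb
  | ccaabcabbaa => ccaabcaba => ccaabca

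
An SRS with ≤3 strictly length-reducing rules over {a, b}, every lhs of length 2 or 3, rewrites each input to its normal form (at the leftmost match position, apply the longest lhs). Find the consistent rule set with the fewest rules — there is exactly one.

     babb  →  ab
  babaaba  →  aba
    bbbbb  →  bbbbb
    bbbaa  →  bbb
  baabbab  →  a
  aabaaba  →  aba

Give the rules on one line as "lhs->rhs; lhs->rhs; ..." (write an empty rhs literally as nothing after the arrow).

aa->; aab->a; bab->a

  | babb => ab
  | babaaba => aaaba => aba
  | bbbbb
  | bbbaa => bbb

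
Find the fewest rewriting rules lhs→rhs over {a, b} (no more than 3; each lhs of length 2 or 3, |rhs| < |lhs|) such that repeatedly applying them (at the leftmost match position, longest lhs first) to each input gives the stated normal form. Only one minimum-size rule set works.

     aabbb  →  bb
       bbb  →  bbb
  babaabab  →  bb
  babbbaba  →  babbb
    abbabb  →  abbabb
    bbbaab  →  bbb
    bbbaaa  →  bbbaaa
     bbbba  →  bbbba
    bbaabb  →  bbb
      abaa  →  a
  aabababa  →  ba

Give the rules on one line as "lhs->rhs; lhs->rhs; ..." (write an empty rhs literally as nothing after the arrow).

aab->; aba->

  | aabbb => bb
  | bbb
  | babaabab => babab => bb
  | babbbaba => babbb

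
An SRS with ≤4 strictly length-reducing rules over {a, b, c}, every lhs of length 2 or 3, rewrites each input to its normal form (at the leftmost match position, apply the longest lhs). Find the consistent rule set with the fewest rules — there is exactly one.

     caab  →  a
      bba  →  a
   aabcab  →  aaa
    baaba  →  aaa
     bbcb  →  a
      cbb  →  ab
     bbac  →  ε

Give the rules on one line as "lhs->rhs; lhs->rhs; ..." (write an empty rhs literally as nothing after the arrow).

  | caab => cab => cb => a
  | bba => ba => a
  | aabcab => aabcb => aaba => aaa
  | baaba => aaba => aaa

ac->; ba->a; ca->c; cb->a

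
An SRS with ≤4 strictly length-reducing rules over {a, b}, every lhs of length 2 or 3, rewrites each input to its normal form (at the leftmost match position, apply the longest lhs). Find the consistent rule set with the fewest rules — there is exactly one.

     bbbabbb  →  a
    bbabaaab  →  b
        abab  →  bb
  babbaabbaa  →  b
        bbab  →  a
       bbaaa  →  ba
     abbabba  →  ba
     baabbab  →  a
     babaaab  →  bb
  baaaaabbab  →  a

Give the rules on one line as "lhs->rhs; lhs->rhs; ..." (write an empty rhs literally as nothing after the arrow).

ab->b; baa->; bbb->a

  | bbbabbb => aabbb => abbb => bbb => a
  | bbabaaab => bbbaaab => aaaab => aaab => aab => ab => b
  | abab => bab => bb
  | babbaabbaa => bbbaabbaa => aaabbaa => aabbaa => abbaa => bbaa => b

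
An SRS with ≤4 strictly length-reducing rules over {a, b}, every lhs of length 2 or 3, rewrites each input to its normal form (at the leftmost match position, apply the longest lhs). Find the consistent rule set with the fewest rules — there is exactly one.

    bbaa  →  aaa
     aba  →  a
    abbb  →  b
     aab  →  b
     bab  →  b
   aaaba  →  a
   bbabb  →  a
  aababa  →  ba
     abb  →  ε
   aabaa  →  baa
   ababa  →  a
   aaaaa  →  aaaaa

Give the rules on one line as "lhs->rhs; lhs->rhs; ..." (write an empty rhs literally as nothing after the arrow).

  | bbaa => aaa
  | aba => a
  | abbb => b
  | aab => b

aab->b; ab->; abb->; bb->a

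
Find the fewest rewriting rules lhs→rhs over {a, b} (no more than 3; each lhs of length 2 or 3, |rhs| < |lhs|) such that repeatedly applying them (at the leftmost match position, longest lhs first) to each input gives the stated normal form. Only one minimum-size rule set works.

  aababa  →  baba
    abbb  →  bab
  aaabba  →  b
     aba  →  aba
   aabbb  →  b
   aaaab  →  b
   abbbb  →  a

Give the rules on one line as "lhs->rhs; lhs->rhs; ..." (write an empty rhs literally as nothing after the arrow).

  | aababa => baba
  | abbb => bab
  | aaabba => abba => baa => b
  | aba

aa->; abb->ba; bb->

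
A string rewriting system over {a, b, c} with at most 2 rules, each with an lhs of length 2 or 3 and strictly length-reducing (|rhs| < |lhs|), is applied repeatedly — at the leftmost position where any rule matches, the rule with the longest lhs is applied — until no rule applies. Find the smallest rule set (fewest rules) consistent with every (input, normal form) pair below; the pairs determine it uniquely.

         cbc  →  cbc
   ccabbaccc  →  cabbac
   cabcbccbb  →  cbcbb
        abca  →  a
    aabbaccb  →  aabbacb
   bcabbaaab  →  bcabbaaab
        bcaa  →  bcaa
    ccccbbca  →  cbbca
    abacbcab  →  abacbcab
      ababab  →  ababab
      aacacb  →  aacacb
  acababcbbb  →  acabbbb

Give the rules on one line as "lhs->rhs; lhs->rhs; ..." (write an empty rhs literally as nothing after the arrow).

  | cbc
  | ccabbaccc => cabbaccc => cabbacc => cabbac
  | cabcbccbb => cbccbb => cbcbb
  | abca => a

abc->; cc->c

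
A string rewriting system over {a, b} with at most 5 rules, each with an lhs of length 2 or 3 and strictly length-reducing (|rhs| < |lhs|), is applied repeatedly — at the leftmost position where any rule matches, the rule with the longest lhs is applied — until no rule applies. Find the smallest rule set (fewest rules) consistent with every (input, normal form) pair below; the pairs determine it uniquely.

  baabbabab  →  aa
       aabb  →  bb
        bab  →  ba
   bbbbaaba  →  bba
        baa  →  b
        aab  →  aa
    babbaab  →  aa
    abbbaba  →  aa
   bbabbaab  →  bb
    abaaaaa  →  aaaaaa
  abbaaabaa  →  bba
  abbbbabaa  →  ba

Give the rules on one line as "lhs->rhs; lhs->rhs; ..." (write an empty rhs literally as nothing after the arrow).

ab->a; abb->bb; baa->b; bbb->

  | baabbabab => bbbabab => abab => aab => aa
  | aabb => abb => bb
  | bab => ba
  | bbbbaaba => baaba => bba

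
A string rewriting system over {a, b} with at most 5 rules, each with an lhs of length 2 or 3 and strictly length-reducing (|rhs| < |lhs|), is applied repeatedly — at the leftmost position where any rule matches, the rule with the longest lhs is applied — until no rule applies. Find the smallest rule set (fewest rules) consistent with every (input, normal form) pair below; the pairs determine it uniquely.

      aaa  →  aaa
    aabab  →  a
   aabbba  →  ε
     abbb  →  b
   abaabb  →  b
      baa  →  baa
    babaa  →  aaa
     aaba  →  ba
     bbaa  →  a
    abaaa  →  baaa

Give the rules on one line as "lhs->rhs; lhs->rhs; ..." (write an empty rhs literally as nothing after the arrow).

  | aaa
  | aabab => abab => bab => a
  | aabbba => abbba => bbba => bba => ε
  | abbb => bbb => bb => b

ab->b; bab->a; bb->b; bba->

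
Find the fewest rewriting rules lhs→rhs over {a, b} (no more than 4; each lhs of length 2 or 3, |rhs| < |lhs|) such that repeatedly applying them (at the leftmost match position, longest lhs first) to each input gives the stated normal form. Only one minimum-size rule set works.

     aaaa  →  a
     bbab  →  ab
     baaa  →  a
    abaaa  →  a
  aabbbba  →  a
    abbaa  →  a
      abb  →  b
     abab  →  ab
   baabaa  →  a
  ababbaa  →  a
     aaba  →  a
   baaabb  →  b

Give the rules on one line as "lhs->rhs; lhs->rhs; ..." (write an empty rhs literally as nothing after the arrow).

  | aaaa => aaa => aa => a
  | bbab => bab => ab
  | baaa => aaa => aa => a
  | abaaa => aaaa => aaa => aa => a

aa->a; abb->b; ba->a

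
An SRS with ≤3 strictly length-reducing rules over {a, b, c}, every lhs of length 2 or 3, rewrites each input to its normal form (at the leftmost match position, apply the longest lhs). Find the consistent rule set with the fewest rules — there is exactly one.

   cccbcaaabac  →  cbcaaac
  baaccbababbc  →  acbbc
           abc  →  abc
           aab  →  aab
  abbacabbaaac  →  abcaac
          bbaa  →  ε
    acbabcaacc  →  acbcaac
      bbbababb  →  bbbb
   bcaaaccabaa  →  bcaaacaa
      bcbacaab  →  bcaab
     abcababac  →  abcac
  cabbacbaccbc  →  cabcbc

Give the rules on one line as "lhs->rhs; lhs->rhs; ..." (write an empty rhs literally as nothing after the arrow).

ba->; cc->c

  | cccbcaaabac => ccbcaaabac => cbcaaabac => cbcaaac
  | baaccbababbc => accbababbc => acbababbc => acbabbc => acbbc
  | abc
  | aab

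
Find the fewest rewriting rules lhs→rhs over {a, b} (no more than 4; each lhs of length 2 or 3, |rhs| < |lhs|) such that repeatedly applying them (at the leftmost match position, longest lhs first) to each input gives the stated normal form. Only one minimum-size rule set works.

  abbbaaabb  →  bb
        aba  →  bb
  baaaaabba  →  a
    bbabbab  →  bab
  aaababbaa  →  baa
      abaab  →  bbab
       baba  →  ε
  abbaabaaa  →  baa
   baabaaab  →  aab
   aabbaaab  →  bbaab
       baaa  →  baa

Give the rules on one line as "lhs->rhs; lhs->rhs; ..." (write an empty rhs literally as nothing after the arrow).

  | abbbaaabb => bbbaaabb => aaabb => aabb => abb => bb
  | aba => bb
  | baaaaabba => baaaabba => baaabba => baabba => babba => bbba => a
  | bbabbab => bbbbab => bab

aaa->aa; aba->bb; abb->bb; bbb->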